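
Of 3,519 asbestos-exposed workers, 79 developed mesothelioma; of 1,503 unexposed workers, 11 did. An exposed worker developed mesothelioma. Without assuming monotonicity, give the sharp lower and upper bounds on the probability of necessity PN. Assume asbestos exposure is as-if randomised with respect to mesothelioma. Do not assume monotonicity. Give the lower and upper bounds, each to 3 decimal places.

p₁ = P(outcome | exposed) = 79/3519 = 0.02245
p₀ = P(outcome | unexposed) = 11/1503 = 0.0073187
Under exogeneity alone the bounds on PN are max{0,(p₁−p₀)/p₁} ≤ PN ≤ min{1,(1−p₀)/p₁}.
  lower = (p₁ − p₀)/p₁ = 0.015131 / 0.02245 ≈ 0.6740
  upper = min{1, (1 − p₀)/p₁} = 0.99268 / 0.02245 ≈ 44.2183 → capped at 1

0.674 ≤ PN ≤ 1.000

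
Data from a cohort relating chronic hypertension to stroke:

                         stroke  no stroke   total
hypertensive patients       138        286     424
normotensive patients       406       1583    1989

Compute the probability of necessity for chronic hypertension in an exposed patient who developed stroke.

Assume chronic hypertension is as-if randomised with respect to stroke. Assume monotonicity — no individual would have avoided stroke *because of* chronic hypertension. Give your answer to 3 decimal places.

PN ≈ 0.373

p₁ = P(outcome | exposed) = 138/424 = 0.32547
p₀ = P(outcome | unexposed) = 406/1989 = 0.20412
Under exogeneity and monotonicity, PN = (p₁ − p₀) / p₁.
PN = (0.32547 − 0.20412) / 0.32547 = 0.12135 / 0.32547 ≈ 0.3728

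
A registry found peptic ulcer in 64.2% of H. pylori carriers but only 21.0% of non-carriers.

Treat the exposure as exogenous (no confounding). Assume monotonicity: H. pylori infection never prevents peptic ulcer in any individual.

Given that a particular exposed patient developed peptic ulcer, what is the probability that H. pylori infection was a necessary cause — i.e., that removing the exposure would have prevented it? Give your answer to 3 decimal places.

PN ≈ 0.673

p₁ = 0.642, p₀ = 0.21.
Under exogeneity and monotonicity, PN = (p₁ − p₀) / p₁.
PN = (0.642 − 0.21) / 0.642 = 0.432 / 0.642 ≈ 0.6729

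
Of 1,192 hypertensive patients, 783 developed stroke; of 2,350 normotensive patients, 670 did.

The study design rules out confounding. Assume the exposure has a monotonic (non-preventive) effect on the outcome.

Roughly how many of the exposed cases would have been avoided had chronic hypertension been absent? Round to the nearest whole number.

p₁ = P(outcome | exposed) = 783/1192 = 0.65688
p₀ = P(outcome | unexposed) = 670/2350 = 0.28511
PN = (p₁ − p₀)/p₁ = (0.65688 − 0.28511) / 0.65688 ≈ 0.56597.
Attributable cases ≈ PN × (exposed cases) = 0.56597 × 783 ≈ 443.15.

about 443 cases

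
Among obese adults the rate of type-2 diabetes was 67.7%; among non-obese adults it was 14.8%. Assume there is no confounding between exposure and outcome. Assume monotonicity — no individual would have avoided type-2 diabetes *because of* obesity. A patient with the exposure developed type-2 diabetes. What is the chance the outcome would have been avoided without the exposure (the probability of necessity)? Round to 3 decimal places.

p₁ = 0.677, p₀ = 0.148.
Under exogeneity and monotonicity, PN = (p₁ − p₀) / p₁.
PN = (0.677 − 0.148) / 0.677 = 0.529 / 0.677 ≈ 0.7814

PN ≈ 0.781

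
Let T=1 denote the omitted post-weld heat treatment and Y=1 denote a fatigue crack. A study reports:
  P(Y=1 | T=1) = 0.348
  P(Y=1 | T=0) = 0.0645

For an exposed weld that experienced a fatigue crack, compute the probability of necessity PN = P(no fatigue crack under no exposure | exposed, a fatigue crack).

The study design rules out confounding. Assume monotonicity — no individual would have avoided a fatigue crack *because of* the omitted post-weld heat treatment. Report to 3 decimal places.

PN ≈ 0.815

Let p₁ = 0.348, p₀ = 0.0645.
Under exogeneity and monotonicity, PN = (p₁ − p₀) / p₁.
PN = (0.348 − 0.0645) / 0.348 = 0.2835 / 0.348 ≈ 0.8147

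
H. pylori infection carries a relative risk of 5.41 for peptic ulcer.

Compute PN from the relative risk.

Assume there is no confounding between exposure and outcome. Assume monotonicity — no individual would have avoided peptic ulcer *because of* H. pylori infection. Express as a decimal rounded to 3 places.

PN ≈ 0.815

Under exogeneity and monotonicity, PN = (RR − 1) / RR = 1 − 1/RR.
PN = (5.41 − 1) / 5.41 = 4.41 / 5.41 ≈ 0.8152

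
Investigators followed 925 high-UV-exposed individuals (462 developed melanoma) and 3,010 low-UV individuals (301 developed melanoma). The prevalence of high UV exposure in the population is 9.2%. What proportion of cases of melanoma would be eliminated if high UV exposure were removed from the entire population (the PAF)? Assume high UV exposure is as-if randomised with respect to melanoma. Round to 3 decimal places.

p₁ = P(outcome | exposed) = 462/925 = 0.49946
p₀ = P(outcome | unexposed) = 301/3010 = 0.1
Overall risk P(Y=1) = π·p₁ + (1−π)·p₀ = 0.092×0.49946 + 0.908×0.1 = 0.13675.
Under exogeneity, PAF = [P(Y=1) − p₀] / P(Y=1).
PAF = (0.13675 − 0.1) / 0.13675 ≈ 0.2687

PAF ≈ 0.269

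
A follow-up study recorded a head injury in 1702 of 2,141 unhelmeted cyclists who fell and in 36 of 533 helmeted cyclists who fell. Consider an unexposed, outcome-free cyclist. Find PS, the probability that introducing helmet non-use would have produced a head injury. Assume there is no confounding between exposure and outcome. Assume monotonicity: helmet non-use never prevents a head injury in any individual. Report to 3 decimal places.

PS ≈ 0.780

p₁ = P(outcome | exposed) = 1702/2141 = 0.79496
p₀ = P(outcome | unexposed) = 36/533 = 0.067542
Under exogeneity and monotonicity, PS = (p₁ − p₀) / (1 − p₀).
PS = (0.79496 − 0.067542) / (1 − 0.067542) = 0.72741 / 0.93246 ≈ 0.7801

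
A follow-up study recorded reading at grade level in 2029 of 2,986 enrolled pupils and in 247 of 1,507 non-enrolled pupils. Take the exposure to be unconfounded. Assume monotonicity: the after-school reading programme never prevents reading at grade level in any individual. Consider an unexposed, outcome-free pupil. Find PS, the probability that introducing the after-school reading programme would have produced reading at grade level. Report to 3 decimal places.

PS ≈ 0.617

p₁ = P(outcome | exposed) = 2029/2986 = 0.6795
p₀ = P(outcome | unexposed) = 247/1507 = 0.1639
Under exogeneity and monotonicity, PS = (p₁ − p₀) / (1 − p₀).
PS = (0.6795 − 0.1639) / (1 − 0.1639) = 0.5156 / 0.8361 ≈ 0.6167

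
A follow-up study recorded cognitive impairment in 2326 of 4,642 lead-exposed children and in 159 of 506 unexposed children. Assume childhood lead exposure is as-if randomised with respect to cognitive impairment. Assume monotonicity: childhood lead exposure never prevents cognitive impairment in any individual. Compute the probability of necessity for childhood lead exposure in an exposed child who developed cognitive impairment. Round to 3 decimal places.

PN ≈ 0.373

p₁ = P(outcome | exposed) = 2326/4642 = 0.50108
p₀ = P(outcome | unexposed) = 159/506 = 0.31423
Under exogeneity and monotonicity, PN = (p₁ − p₀) / p₁.
PN = (0.50108 − 0.31423) / 0.50108 = 0.18685 / 0.50108 ≈ 0.3729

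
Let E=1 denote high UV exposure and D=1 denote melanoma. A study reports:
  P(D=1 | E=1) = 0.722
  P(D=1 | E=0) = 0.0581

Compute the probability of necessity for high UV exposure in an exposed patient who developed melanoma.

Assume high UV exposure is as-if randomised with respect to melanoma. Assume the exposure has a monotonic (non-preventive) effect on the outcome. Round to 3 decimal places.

PN ≈ 0.920

Let p₁ = 0.722, p₀ = 0.0581.
Under exogeneity and monotonicity, PN = (p₁ − p₀) / p₁.
PN = (0.722 − 0.0581) / 0.722 = 0.6639 / 0.722 ≈ 0.9195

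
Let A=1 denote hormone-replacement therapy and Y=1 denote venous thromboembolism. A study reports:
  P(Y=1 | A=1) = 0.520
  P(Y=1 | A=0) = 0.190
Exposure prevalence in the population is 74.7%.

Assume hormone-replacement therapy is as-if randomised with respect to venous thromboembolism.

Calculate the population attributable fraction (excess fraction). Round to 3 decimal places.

Let p₁ = 0.52, p₀ = 0.19.
Overall risk P(Y=1) = π·p₁ + (1−π)·p₀ = 0.747×0.52 + 0.253×0.19 = 0.43651.
Under exogeneity, PAF = [P(Y=1) − p₀] / P(Y=1).
PAF = (0.43651 − 0.19) / 0.43651 ≈ 0.5647

PAF ≈ 0.565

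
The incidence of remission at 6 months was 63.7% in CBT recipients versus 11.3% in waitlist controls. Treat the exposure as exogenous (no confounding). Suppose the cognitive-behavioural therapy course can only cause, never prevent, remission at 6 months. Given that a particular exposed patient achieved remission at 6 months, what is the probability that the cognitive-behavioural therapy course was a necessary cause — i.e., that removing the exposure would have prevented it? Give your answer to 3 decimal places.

p₁ = 0.637, p₀ = 0.113.
Under exogeneity and monotonicity, PN = (p₁ − p₀) / p₁.
PN = (0.637 − 0.113) / 0.637 = 0.524 / 0.637 ≈ 0.8226

PN ≈ 0.823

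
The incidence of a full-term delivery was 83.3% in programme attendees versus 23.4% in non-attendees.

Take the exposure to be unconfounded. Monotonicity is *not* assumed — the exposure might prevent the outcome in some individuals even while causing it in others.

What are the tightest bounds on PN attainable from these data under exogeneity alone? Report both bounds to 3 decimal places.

p₁ = 0.833, p₀ = 0.234.
Under exogeneity alone the bounds on PN are max{0,(p₁−p₀)/p₁} ≤ PN ≤ min{1,(1−p₀)/p₁}.
  lower = (p₁ − p₀)/p₁ = 0.599 / 0.833 ≈ 0.7191
  upper = min{1, (1 − p₀)/p₁} = 0.766 / 0.833 ≈ 0.9196

0.719 ≤ PN ≤ 0.920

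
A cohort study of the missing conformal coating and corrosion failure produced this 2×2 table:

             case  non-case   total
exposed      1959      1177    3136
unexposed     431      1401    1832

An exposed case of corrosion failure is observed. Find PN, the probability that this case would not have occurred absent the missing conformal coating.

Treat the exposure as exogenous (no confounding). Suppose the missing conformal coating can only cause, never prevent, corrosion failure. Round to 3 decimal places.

PN ≈ 0.623

p₁ = P(outcome | exposed) = 1959/3136 = 0.62468
p₀ = P(outcome | unexposed) = 431/1832 = 0.23526
Under exogeneity and monotonicity, PN = (p₁ − p₀)/p₁.
PN = (0.62468 − 0.23526) / 0.62468 ≈ 0.6234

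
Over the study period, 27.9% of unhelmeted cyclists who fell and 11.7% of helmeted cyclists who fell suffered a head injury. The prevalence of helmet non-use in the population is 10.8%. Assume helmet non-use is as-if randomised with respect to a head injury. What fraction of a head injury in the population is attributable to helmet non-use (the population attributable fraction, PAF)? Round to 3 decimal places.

PAF ≈ 0.130

p₁ = 0.279, p₀ = 0.117.
Overall risk P(Y=1) = π·p₁ + (1−π)·p₀ = 0.108×0.279 + 0.892×0.117 = 0.1345.
Under exogeneity, PAF = [P(Y=1) − p₀] / P(Y=1).
PAF = (0.1345 − 0.117) / 0.1345 ≈ 0.1301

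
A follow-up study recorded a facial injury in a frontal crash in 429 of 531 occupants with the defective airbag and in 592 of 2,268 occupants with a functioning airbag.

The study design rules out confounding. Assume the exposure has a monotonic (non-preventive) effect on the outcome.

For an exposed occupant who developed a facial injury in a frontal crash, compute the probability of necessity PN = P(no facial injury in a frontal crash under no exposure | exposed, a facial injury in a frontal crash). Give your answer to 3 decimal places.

PN ≈ 0.677

p₁ = P(outcome | exposed) = 429/531 = 0.80791
p₀ = P(outcome | unexposed) = 592/2268 = 0.26102
Under exogeneity and monotonicity, PN = (p₁ − p₀) / p₁.
PN = (0.80791 − 0.26102) / 0.80791 = 0.54689 / 0.80791 ≈ 0.6769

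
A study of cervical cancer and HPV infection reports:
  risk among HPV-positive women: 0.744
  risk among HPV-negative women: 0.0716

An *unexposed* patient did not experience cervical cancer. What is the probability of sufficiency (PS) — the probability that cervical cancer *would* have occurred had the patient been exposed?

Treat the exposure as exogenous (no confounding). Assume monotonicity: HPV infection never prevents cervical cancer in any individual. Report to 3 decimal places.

PS ≈ 0.724

Let p₁ = 0.744, p₀ = 0.0716.
Under exogeneity and monotonicity, PS = (p₁ − p₀) / (1 − p₀).
PS = (0.744 − 0.0716) / (1 − 0.0716) = 0.6724 / 0.9284 ≈ 0.7243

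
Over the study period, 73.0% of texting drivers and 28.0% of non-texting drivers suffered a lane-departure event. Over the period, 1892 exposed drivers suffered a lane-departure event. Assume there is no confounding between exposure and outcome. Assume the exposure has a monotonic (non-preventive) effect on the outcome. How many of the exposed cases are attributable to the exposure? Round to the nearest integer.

about 1166 cases

p₁ = 0.73, p₀ = 0.28.
PN = (p₁ − p₀)/p₁ = (0.73 − 0.28) / 0.73 ≈ 0.61644.
Attributable cases ≈ PN × (exposed cases) = 0.61644 × 1892 ≈ 1166.30.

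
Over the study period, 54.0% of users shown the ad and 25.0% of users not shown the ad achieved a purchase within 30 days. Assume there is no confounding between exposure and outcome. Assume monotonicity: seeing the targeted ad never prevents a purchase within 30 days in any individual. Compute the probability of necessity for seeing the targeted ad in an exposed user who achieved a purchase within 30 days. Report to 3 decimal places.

p₁ = 0.54, p₀ = 0.25.
Under exogeneity and monotonicity, PN = (p₁ − p₀) / p₁.
PN = (0.54 − 0.25) / 0.54 = 0.29 / 0.54 ≈ 0.5370

PN ≈ 0.537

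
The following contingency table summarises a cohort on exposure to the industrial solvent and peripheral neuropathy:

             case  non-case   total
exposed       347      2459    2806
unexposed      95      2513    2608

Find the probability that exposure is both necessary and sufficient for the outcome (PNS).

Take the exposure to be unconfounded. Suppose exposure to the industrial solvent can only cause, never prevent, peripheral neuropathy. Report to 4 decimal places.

p₁ = P(outcome | exposed) = 347/2806 = 0.12366
p₀ = P(outcome | unexposed) = 95/2608 = 0.036426
Under exogeneity and monotonicity, PNS = p₁ − p₀.
PNS = 0.12366 − 0.036426 = 0.087237

PNS ≈ 0.0872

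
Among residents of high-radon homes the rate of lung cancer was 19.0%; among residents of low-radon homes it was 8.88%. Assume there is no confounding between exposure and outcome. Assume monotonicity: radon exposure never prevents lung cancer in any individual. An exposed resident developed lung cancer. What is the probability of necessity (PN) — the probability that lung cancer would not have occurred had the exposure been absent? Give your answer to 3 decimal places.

PN ≈ 0.533

p₁ = 0.19, p₀ = 0.0888.
Under exogeneity and monotonicity, PN = (p₁ − p₀) / p₁.
PN = (0.19 − 0.0888) / 0.19 = 0.1012 / 0.19 ≈ 0.5326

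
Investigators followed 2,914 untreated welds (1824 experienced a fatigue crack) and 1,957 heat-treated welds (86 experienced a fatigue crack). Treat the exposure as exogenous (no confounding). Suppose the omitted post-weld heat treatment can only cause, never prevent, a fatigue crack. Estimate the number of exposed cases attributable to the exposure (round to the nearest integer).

p₁ = P(outcome | exposed) = 1824/2914 = 0.62594
p₀ = P(outcome | unexposed) = 86/1957 = 0.043945
PN = (p₁ − p₀)/p₁ = (0.62594 − 0.043945) / 0.62594 ≈ 0.92979.
Attributable cases ≈ PN × (exposed cases) = 0.92979 × 1824 ≈ 1695.94.

about 1696 cases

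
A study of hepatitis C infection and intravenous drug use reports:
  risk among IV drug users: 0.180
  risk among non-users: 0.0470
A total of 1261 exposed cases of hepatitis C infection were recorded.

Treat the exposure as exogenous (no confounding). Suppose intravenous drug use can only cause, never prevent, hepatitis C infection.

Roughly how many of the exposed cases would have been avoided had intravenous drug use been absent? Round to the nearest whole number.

Let p₁ = 0.18, p₀ = 0.047.
PN = (p₁ − p₀)/p₁ = (0.18 − 0.047) / 0.18 ≈ 0.73889.
Attributable cases ≈ PN × (exposed cases) = 0.73889 × 1261 ≈ 931.74.

about 932 cases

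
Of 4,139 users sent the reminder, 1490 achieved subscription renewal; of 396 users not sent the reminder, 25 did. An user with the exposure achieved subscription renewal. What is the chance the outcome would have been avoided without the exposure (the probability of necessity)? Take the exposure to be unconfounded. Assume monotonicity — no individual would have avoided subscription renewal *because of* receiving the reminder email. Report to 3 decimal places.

p₁ = P(outcome | exposed) = 1490/4139 = 0.35999
p₀ = P(outcome | unexposed) = 25/396 = 0.063131
Under exogeneity and monotonicity, PN = (p₁ − p₀) / p₁.
PN = (0.35999 − 0.063131) / 0.35999 = 0.29686 / 0.35999 ≈ 0.8246

PN ≈ 0.825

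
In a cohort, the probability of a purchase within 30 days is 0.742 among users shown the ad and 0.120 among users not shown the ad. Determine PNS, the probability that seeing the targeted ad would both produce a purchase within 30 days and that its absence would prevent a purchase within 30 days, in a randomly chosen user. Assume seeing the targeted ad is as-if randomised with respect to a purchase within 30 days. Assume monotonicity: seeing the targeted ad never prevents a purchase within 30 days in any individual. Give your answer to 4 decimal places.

PNS ≈ 0.6220

Let p₁ = 0.742, p₀ = 0.12.
Under exogeneity and monotonicity, PNS = p₁ − p₀.
PNS = 0.742 − 0.12 = 0.622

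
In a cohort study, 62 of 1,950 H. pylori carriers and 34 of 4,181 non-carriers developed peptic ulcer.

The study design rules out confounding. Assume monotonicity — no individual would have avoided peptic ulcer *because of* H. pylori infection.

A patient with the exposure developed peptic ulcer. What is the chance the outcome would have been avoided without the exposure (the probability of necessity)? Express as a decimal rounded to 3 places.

PN ≈ 0.744

p₁ = P(outcome | exposed) = 62/1950 = 0.031795
p₀ = P(outcome | unexposed) = 34/4181 = 0.008132
Under exogeneity and monotonicity, PN = (p₁ − p₀) / p₁.
PN = (0.031795 − 0.008132) / 0.031795 = 0.023663 / 0.031795 ≈ 0.7442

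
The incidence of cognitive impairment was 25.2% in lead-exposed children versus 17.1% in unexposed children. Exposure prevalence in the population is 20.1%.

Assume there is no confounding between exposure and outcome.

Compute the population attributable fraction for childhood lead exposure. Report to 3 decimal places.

p₁ = 0.252, p₀ = 0.171.
Overall risk P(Y=1) = π·p₁ + (1−π)·p₀ = 0.201×0.252 + 0.799×0.171 = 0.18728.
Under exogeneity, PAF = [P(Y=1) − p₀] / P(Y=1).
PAF = (0.18728 − 0.171) / 0.18728 ≈ 0.0869

PAF ≈ 0.087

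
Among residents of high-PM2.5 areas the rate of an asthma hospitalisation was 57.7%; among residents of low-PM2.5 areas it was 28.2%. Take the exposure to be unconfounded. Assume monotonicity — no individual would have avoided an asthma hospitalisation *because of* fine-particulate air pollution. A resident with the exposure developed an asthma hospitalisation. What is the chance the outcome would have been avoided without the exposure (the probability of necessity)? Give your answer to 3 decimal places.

PN ≈ 0.511

p₁ = 0.577, p₀ = 0.282.
Under exogeneity and monotonicity, PN = (p₁ − p₀) / p₁.
PN = (0.577 − 0.282) / 0.577 = 0.295 / 0.577 ≈ 0.5113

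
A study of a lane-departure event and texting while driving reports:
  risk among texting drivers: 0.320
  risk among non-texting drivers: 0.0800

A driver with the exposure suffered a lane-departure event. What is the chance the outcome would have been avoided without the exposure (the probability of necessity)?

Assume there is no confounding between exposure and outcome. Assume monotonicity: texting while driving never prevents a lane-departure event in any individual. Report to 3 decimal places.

Let p₁ = 0.32, p₀ = 0.08.
Under exogeneity and monotonicity, PN = (p₁ − p₀) / p₁.
PN = (0.32 − 0.08) / 0.32 = 0.24 / 0.32 ≈ 0.7500

PN ≈ 0.750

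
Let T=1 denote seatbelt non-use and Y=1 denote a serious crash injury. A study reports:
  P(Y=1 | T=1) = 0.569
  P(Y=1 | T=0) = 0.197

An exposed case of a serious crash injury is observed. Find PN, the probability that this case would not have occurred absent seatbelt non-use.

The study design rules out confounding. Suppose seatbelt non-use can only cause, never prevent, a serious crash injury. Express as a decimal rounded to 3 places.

Let p₁ = 0.569, p₀ = 0.197.
Under exogeneity and monotonicity, PN = (p₁ − p₀) / p₁.
PN = (0.569 − 0.197) / 0.569 = 0.372 / 0.569 ≈ 0.6538

PN ≈ 0.654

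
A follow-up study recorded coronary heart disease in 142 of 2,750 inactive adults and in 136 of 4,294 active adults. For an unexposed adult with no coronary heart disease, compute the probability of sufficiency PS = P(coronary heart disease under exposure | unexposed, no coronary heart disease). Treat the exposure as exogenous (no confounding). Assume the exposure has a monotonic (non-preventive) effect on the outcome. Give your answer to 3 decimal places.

PS ≈ 0.021

p₁ = P(outcome | exposed) = 142/2750 = 0.051636
p₀ = P(outcome | unexposed) = 136/4294 = 0.031672
Under exogeneity and monotonicity, PS = (p₁ − p₀) / (1 − p₀).
PS = (0.051636 − 0.031672) / (1 − 0.031672) = 0.019964 / 0.96833 ≈ 0.0206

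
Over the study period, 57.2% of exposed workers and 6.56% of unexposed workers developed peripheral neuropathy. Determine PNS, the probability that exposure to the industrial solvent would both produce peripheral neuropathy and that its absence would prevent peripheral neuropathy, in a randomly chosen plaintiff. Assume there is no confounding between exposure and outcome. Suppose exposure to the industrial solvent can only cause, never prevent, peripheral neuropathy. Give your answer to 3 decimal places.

PNS ≈ 0.506

p₁ = 0.572, p₀ = 0.0656.
Under exogeneity and monotonicity, PNS = p₁ − p₀.
PNS = 0.572 − 0.0656 = 0.5064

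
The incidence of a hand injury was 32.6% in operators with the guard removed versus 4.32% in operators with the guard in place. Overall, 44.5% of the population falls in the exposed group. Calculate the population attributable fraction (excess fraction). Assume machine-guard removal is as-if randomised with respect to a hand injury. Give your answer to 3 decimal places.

p₁ = 0.326, p₀ = 0.0432.
Overall risk P(Y=1) = π·p₁ + (1−π)·p₀ = 0.445×0.326 + 0.555×0.0432 = 0.16905.
Under exogeneity, PAF = [P(Y=1) − p₀] / P(Y=1).
PAF = (0.16905 − 0.0432) / 0.16905 ≈ 0.7444

PAF ≈ 0.744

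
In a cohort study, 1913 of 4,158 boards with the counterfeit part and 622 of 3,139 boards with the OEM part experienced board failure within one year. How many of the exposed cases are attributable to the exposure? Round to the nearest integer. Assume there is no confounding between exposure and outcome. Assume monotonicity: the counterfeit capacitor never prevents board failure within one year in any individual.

p₁ = P(outcome | exposed) = 1913/4158 = 0.46008
p₀ = P(outcome | unexposed) = 622/3139 = 0.19815
PN = (p₁ − p₀)/p₁ = (0.46008 − 0.19815) / 0.46008 ≈ 0.56931.
Attributable cases ≈ PN × (exposed cases) = 0.56931 × 1913 ≈ 1089.08.

about 1089 cases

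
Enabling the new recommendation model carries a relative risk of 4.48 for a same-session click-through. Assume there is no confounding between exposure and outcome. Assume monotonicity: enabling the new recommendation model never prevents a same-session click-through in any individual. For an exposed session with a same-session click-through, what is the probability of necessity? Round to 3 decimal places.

PN ≈ 0.777

Under exogeneity and monotonicity, PN = (RR − 1) / RR = 1 − 1/RR.
PN = (4.48 − 1) / 4.48 = 3.48 / 4.48 ≈ 0.7768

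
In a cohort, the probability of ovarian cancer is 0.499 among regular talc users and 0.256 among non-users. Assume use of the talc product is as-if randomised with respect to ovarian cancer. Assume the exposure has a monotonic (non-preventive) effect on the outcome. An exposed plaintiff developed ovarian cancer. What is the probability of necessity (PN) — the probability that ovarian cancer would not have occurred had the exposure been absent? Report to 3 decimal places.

PN ≈ 0.487

Let p₁ = 0.499, p₀ = 0.256.
Under exogeneity and monotonicity, PN = (p₁ − p₀) / p₁.
PN = (0.499 − 0.256) / 0.499 = 0.243 / 0.499 ≈ 0.4870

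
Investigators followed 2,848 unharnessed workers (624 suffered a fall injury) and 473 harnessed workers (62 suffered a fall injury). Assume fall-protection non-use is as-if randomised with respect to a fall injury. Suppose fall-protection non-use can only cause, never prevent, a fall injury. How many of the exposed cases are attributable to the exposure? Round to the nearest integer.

about 251 cases

p₁ = P(outcome | exposed) = 624/2848 = 0.2191
p₀ = P(outcome | unexposed) = 62/473 = 0.13108
PN = (p₁ − p₀)/p₁ = (0.2191 − 0.13108) / 0.2191 ≈ 0.40175.
Attributable cases ≈ PN × (exposed cases) = 0.40175 × 624 ≈ 250.69.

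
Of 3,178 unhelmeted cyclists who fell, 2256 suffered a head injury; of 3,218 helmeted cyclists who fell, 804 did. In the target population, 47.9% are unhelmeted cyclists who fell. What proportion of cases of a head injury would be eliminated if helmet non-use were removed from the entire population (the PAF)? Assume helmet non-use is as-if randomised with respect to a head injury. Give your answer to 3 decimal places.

p₁ = P(outcome | exposed) = 2256/3178 = 0.70988
p₀ = P(outcome | unexposed) = 804/3218 = 0.24984
Overall risk P(Y=1) = π·p₁ + (1−π)·p₀ = 0.479×0.70988 + 0.521×0.24984 = 0.4702.
Under exogeneity, PAF = [P(Y=1) − p₀] / P(Y=1).
PAF = (0.4702 − 0.24984) / 0.4702 ≈ 0.4686

PAF ≈ 0.469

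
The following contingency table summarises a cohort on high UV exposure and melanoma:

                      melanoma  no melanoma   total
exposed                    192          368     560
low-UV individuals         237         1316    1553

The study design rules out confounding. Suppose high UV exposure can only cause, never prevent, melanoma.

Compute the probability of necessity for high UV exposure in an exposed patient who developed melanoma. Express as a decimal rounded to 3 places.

PN ≈ 0.555

p₁ = P(outcome | exposed) = 192/560 = 0.34286
p₀ = P(outcome | unexposed) = 237/1553 = 0.15261
Under exogeneity and monotonicity, PN = (p₁ − p₀) / p₁.
PN = (0.34286 − 0.15261) / 0.34286 = 0.19025 / 0.34286 ≈ 0.5549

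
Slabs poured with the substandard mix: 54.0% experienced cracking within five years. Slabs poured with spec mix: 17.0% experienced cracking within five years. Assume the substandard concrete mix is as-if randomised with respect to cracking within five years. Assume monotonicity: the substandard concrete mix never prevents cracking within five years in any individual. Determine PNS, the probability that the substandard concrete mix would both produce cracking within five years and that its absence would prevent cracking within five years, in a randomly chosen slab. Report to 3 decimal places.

PNS ≈ 0.370

p₁ = 0.54, p₀ = 0.17.
Under exogeneity and monotonicity, PNS = p₁ − p₀.
PNS = 0.54 − 0.17 = 0.37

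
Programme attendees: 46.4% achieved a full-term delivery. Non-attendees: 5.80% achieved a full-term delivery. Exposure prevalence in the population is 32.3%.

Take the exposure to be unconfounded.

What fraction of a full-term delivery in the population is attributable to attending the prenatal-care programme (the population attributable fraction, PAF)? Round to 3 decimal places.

PAF ≈ 0.693

p₁ = 0.464, p₀ = 0.058.
Overall risk P(Y=1) = π·p₁ + (1−π)·p₀ = 0.323×0.464 + 0.677×0.058 = 0.18914.
Under exogeneity, PAF = [P(Y=1) − p₀] / P(Y=1).
PAF = (0.18914 − 0.058) / 0.18914 ≈ 0.6933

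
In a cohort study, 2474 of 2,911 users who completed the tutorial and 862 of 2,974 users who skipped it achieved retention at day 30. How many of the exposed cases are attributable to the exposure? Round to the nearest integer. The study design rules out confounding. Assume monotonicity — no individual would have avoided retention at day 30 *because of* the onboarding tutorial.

p₁ = P(outcome | exposed) = 2474/2911 = 0.84988
p₀ = P(outcome | unexposed) = 862/2974 = 0.28985
PN = (p₁ − p₀)/p₁ = (0.84988 − 0.28985) / 0.84988 ≈ 0.65896.
Attributable cases ≈ PN × (exposed cases) = 0.65896 × 2474 ≈ 1630.26.

about 1630 cases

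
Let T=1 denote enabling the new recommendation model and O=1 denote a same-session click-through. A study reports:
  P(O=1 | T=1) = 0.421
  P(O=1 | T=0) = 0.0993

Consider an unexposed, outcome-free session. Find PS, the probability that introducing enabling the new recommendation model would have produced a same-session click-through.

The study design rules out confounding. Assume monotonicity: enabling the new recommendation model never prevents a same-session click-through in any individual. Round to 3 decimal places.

PS ≈ 0.357

Let p₁ = 0.421, p₀ = 0.0993.
Under exogeneity and monotonicity, PS = (p₁ − p₀) / (1 − p₀).
PS = (0.421 − 0.0993) / (1 − 0.0993) = 0.3217 / 0.9007 ≈ 0.3572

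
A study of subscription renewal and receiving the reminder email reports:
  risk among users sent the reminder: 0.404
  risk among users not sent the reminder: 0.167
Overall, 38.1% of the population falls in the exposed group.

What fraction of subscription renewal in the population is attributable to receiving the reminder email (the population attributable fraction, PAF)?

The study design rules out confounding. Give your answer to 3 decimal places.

PAF ≈ 0.351

Let p₁ = 0.404, p₀ = 0.167.
Overall risk P(Y=1) = π·p₁ + (1−π)·p₀ = 0.381×0.404 + 0.619×0.167 = 0.2573.
Under exogeneity, PAF = [P(Y=1) − p₀] / P(Y=1).
PAF = (0.2573 − 0.167) / 0.2573 ≈ 0.3509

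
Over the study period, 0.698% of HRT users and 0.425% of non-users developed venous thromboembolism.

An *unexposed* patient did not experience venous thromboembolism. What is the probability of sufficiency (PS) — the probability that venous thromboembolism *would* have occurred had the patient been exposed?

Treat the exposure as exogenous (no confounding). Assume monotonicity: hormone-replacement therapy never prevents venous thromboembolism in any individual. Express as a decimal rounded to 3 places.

PS ≈ 0.003

p₁ = 0.00698, p₀ = 0.00425.
Under exogeneity and monotonicity, PS = (p₁ − p₀) / (1 − p₀).
PS = (0.00698 − 0.00425) / (1 − 0.00425) = 0.00273 / 0.99575 ≈ 0.0027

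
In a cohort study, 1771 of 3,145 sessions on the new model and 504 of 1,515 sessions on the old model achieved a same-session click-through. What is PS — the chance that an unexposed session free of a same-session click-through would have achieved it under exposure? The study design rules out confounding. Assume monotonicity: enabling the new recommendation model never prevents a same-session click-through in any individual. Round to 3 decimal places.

p₁ = P(outcome | exposed) = 1771/3145 = 0.56312
p₀ = P(outcome | unexposed) = 504/1515 = 0.33267
Under exogeneity and monotonicity, PS = (p₁ − p₀) / (1 − p₀).
PS = (0.56312 − 0.33267) / (1 − 0.33267) = 0.23044 / 0.66733 ≈ 0.3453

PS ≈ 0.345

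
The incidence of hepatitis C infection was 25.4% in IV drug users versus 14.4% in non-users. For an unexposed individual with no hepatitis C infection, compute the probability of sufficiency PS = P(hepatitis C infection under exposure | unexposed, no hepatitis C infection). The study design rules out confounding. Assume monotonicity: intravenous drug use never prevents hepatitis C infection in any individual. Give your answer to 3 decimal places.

PS ≈ 0.129

p₁ = 0.254, p₀ = 0.144.
Under exogeneity and monotonicity, PS = (p₁ − p₀) / (1 − p₀).
PS = (0.254 − 0.144) / (1 − 0.144) = 0.11 / 0.856 ≈ 0.1285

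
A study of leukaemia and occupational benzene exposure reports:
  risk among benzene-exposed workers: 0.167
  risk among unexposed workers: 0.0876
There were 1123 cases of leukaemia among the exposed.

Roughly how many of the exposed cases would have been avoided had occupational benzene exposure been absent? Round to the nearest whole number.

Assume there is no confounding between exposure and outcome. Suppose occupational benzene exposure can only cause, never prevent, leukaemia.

about 534 cases

Let p₁ = 0.167, p₀ = 0.0876.
PN = (p₁ − p₀)/p₁ = (0.167 − 0.0876) / 0.167 ≈ 0.47545.
Attributable cases ≈ PN × (exposed cases) = 0.47545 × 1123 ≈ 533.93.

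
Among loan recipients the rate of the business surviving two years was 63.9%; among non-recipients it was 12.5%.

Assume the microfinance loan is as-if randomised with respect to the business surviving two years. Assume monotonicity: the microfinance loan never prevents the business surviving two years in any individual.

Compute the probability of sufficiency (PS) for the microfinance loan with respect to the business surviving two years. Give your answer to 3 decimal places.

PS ≈ 0.587

p₁ = 0.639, p₀ = 0.125.
Under exogeneity and monotonicity, PS = (p₁ − p₀) / (1 − p₀).
PS = (0.639 − 0.125) / (1 − 0.125) = 0.514 / 0.875 ≈ 0.5874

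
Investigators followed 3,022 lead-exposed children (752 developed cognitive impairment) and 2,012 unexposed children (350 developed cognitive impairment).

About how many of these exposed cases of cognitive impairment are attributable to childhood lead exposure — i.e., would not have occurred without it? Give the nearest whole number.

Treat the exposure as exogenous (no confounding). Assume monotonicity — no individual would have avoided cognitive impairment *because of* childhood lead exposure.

about 226 cases

p₁ = P(outcome | exposed) = 752/3022 = 0.24884
p₀ = P(outcome | unexposed) = 350/2012 = 0.17396
PN = (p₁ − p₀)/p₁ = (0.24884 − 0.17396) / 0.24884 ≈ 0.30094.
Attributable cases ≈ PN × (exposed cases) = 0.30094 × 752 ≈ 226.30.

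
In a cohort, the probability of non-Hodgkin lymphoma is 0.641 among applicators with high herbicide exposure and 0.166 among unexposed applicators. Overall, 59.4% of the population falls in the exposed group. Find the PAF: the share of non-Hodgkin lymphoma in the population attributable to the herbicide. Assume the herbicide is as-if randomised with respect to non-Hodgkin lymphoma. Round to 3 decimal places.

PAF ≈ 0.630

Let p₁ = 0.641, p₀ = 0.166.
Overall risk P(Y=1) = π·p₁ + (1−π)·p₀ = 0.594×0.641 + 0.406×0.166 = 0.44815.
Under exogeneity, PAF = [P(Y=1) − p₀] / P(Y=1).
PAF = (0.44815 − 0.166) / 0.44815 ≈ 0.6296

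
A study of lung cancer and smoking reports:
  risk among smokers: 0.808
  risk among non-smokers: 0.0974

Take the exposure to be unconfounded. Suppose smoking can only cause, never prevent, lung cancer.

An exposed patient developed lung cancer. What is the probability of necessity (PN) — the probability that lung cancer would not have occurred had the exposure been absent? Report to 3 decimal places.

PN ≈ 0.879

Let p₁ = 0.808, p₀ = 0.0974.
Under exogeneity and monotonicity, PN = (p₁ − p₀) / p₁.
PN = (0.808 − 0.0974) / 0.808 = 0.7106 / 0.808 ≈ 0.8795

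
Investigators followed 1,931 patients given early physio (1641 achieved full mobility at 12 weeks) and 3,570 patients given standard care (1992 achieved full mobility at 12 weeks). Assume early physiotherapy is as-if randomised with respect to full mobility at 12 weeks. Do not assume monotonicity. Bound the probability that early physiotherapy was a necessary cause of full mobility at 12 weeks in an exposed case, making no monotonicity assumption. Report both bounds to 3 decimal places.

0.343 ≤ PN ≤ 0.520

p₁ = P(outcome | exposed) = 1641/1931 = 0.84982
p₀ = P(outcome | unexposed) = 1992/3570 = 0.55798
Under exogeneity alone the bounds on PN are max{0,(p₁−p₀)/p₁} ≤ PN ≤ min{1,(1−p₀)/p₁}.
  lower = (p₁ − p₀)/p₁ = 0.29184 / 0.84982 ≈ 0.3434
  upper = min{1, (1 − p₀)/p₁} = 0.44202 / 0.84982 ≈ 0.5201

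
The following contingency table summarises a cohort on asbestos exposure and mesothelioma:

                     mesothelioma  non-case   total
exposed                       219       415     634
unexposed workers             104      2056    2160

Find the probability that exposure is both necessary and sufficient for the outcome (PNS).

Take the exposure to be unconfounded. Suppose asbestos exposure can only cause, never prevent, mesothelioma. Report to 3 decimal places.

p₁ = P(outcome | exposed) = 219/634 = 0.34543
p₀ = P(outcome | unexposed) = 104/2160 = 0.048148
Under exogeneity and monotonicity, PNS = p₁ − p₀.
PNS = 0.34543 − 0.048148 = 0.29728

PNS ≈ 0.297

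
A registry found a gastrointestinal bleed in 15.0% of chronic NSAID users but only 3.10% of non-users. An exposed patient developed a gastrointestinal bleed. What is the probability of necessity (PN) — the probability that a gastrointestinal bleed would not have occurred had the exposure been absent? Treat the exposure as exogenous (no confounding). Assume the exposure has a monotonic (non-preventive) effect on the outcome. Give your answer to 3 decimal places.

p₁ = 0.15, p₀ = 0.031.
Under exogeneity and monotonicity, PN = (p₁ − p₀) / p₁.
PN = (0.15 − 0.031) / 0.15 = 0.119 / 0.15 ≈ 0.7933

PN ≈ 0.793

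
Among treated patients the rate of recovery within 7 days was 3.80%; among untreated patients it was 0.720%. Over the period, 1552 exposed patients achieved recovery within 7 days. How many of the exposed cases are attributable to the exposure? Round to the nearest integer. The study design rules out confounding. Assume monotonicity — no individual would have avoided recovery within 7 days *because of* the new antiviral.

p₁ = 0.038, p₀ = 0.0072.
PN = (p₁ − p₀)/p₁ = (0.038 − 0.0072) / 0.038 ≈ 0.81053.
Attributable cases ≈ PN × (exposed cases) = 0.81053 × 1552 ≈ 1257.94.

about 1258 cases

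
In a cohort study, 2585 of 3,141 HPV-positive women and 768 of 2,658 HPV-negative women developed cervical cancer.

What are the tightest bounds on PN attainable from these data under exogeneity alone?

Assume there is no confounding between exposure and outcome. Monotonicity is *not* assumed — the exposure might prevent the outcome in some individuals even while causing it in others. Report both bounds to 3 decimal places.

0.649 ≤ PN ≤ 0.864

p₁ = P(outcome | exposed) = 2585/3141 = 0.82299
p₀ = P(outcome | unexposed) = 768/2658 = 0.28894
Under exogeneity alone the bounds on PN are max{0,(p₁−p₀)/p₁} ≤ PN ≤ min{1,(1−p₀)/p₁}.
  lower = (p₁ − p₀)/p₁ = 0.53405 / 0.82299 ≈ 0.6489
  upper = min{1, (1 − p₀)/p₁} = 0.71106 / 0.82299 ≈ 0.8640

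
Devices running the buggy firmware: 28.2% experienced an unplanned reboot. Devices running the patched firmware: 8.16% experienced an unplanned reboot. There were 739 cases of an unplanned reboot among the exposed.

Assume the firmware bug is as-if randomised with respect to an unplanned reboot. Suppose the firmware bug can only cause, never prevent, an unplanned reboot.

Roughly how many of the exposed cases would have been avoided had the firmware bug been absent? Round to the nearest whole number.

p₁ = 0.282, p₀ = 0.0816.
PN = (p₁ − p₀)/p₁ = (0.282 − 0.0816) / 0.282 ≈ 0.71064.
Attributable cases ≈ PN × (exposed cases) = 0.71064 × 739 ≈ 525.16.

about 525 cases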